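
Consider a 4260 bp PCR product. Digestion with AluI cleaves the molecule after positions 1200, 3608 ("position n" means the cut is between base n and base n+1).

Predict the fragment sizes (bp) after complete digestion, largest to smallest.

Linear molecule, 2 cuts → 3 fragments:
  1200 − 0 = 1200 bp
  3608 − 1200 = 2408 bp
  4260 − 3608 = 652 bp
Sorted largest to smallest: 2408, 1200, 652 bp.

2408, 1200, 652 bp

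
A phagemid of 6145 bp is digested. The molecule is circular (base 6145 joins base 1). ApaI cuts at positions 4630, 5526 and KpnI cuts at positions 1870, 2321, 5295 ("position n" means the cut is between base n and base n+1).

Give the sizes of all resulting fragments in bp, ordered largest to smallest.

2489, 2309, 665, 451, 231 bp

Combined cut positions (sorted): 1870, 2321, 4630, 5295, 5526.
Circular molecule, 5 cuts → 5 fragments:
  2321 − 1870 = 451 bp
  4630 − 2321 = 2309 bp
  5295 − 4630 = 665 bp
  5526 − 5295 = 231 bp
  wrap: 6145 − 5526 + 1870 = 2489 bp
Sorted largest to smallest: 2489, 2309, 665, 451, 231 bp.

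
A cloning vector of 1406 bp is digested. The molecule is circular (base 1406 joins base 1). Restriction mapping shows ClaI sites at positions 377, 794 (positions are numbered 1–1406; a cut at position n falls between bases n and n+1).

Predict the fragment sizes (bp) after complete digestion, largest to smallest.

Circular molecule, 2 cuts → 2 fragments:
  794 − 377 = 417 bp
  wrap: 1406 − 794 + 377 = 989 bp
Sorted largest to smallest: 989, 417 bp.

989, 417 bp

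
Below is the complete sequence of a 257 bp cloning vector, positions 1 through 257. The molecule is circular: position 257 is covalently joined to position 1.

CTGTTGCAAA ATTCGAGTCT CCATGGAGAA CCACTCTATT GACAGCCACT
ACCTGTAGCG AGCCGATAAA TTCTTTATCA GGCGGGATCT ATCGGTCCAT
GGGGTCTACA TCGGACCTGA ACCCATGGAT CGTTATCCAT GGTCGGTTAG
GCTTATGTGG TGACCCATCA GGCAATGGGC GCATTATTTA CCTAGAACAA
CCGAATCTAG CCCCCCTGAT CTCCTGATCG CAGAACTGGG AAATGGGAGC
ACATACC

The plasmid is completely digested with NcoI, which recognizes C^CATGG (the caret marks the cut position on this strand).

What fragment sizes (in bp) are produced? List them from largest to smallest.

NcoI sites (CCATGG) start at positions 21, 97, 123, 137.
NcoI cuts after the first base of each site, so after positions 21, 97, 123, 137.
Circular molecule, 4 cuts → 4 fragments:
  22–97 → 76 bp
  98–123 → 26 bp
  124–137 → 14 bp
  138–257 then 1–21 → 120 + 21 = 141 bp
Sorted largest to smallest: 141, 76, 26, 14 bp.

141, 76, 26, 14 bp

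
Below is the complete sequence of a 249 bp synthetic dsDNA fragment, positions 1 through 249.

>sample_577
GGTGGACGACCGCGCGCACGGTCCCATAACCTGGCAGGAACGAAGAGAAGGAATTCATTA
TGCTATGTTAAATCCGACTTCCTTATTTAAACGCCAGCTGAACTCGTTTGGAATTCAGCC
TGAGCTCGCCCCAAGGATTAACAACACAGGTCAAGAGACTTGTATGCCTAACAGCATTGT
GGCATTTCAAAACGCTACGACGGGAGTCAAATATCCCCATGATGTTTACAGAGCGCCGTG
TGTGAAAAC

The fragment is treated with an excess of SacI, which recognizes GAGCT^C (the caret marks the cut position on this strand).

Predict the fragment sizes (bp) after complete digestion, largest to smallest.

126, 123 bp

The SacI site (GAGCTC) starts at position 122.
SacI cuts after base 5 of each site (before the last base), so after position 126.
Linear molecule, 1 cut → 2 fragments:
  1–126 → 126 bp
  127–249 → 123 bp
Sorted largest to smallest: 126, 123 bp.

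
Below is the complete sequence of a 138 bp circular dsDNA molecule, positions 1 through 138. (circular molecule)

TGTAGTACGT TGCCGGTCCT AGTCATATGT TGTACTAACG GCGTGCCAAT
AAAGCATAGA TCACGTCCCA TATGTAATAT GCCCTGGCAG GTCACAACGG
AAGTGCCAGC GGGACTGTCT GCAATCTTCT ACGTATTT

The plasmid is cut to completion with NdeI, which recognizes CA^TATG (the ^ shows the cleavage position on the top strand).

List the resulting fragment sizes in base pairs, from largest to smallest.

93, 45 bp

NdeI sites (CATATG) start at positions 24, 69.
NdeI cuts after base 2 of each site, so after positions 25, 70.
Circular molecule, 2 cuts → 2 fragments:
  26–70 → 45 bp
  71–138 then 1–25 → 68 + 25 = 93 bp
Sorted largest to smallest: 93, 45 bp.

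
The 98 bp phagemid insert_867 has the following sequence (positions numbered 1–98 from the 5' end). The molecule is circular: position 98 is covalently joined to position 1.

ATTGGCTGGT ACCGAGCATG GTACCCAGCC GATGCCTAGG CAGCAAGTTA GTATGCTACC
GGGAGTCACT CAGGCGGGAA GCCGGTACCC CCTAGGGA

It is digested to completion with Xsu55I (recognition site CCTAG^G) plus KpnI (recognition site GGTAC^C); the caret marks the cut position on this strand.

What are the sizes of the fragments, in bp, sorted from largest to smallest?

49, 15, 15, 12, 7 bp

Xsu55I sites (CCTAGG) start at positions 35, 91.
Xsu55I cuts after base 5 of each site (before the last base), so after positions 39, 95.
KpnI sites (GGTACC) start at positions 8, 20, 84.
KpnI cuts after base 5 of each site (before the last base), so after positions 12, 24, 88.
Combined cut positions: 12, 24, 39, 88, 95.
Circular molecule, 5 cuts → 5 fragments:
  13–24 → 12 bp
  25–39 → 15 bp
  40–88 → 49 bp
  89–95 → 7 bp
  96–98 then 1–12 → 3 + 12 = 15 bp
Sorted largest to smallest: 49, 15, 15, 12, 7 bp.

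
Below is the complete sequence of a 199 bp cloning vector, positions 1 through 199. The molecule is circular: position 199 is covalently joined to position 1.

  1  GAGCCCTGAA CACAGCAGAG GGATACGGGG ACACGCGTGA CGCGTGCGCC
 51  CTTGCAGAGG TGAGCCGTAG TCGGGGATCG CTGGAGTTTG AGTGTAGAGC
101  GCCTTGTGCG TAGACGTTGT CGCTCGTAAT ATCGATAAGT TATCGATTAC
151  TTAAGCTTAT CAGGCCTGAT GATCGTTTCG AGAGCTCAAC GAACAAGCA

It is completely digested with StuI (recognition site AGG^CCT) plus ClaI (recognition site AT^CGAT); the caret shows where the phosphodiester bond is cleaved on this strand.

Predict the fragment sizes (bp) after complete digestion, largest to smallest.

167, 21, 11 bp

The StuI site (AGGCCT) starts at position 162.
StuI cuts after base 3 of each site, so after position 164.
ClaI sites (ATCGAT) start at positions 131, 142.
ClaI cuts after base 2 of each site, so after positions 132, 143.
Combined cut positions: 132, 143, 164.
Circular molecule, 3 cuts → 3 fragments:
  133–143 → 11 bp
  144–164 → 21 bp
  165–199 then 1–132 → 35 + 132 = 167 bp
Sorted largest to smallest: 167, 21, 11 bp.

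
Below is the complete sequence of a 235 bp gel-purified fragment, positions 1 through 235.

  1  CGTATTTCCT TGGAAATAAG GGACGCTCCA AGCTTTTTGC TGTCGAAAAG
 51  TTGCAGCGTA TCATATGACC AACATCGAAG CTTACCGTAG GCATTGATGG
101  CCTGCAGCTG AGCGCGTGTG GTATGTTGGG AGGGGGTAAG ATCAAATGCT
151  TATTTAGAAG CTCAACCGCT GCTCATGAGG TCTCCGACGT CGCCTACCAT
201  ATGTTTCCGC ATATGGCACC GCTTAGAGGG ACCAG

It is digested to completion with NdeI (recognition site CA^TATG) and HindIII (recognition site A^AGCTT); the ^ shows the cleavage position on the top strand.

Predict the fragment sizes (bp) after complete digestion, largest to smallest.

NdeI sites (CATATG) start at positions 62, 198, 210.
NdeI cuts after base 2 of each site, so after positions 63, 199, 211.
HindIII sites (AAGCTT) start at positions 30, 78.
HindIII cuts after the first base of each site, so after positions 30, 78.
Combined cut positions: 30, 63, 78, 199, 211.
Linear molecule, 5 cuts → 6 fragments:
  1–30 → 30 bp
  31–63 → 33 bp
  64–78 → 15 bp
  79–199 → 121 bp
  200–211 → 12 bp
  212–235 → 24 bp
Sorted largest to smallest: 121, 33, 30, 24, 15, 12 bp.

121, 33, 30, 24, 15, 12 bp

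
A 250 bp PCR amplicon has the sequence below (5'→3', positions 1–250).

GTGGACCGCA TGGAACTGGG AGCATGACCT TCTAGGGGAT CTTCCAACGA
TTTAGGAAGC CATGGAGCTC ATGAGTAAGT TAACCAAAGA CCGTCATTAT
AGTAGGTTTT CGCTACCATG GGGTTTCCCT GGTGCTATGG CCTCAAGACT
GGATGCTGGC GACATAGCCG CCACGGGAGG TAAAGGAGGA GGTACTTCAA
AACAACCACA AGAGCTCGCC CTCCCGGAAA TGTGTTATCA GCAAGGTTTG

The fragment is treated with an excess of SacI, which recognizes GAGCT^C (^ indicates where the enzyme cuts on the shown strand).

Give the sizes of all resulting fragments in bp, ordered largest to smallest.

SacI sites (GAGCTC) start at positions 65, 212.
SacI cuts after base 5 of each site (before the last base), so after positions 69, 216.
Linear molecule, 2 cuts → 3 fragments:
  1–69 → 69 bp
  70–216 → 147 bp
  217–250 → 34 bp
Sorted largest to smallest: 147, 69, 34 bp.

147, 69, 34 bp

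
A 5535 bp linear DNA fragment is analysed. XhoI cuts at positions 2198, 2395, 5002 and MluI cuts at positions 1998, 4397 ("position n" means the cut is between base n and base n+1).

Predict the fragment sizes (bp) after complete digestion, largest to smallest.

2002, 1998, 605, 533, 200, 197 bp

Combined cut positions (sorted): 1998, 2198, 2395, 4397, 5002.
Linear molecule, 5 cuts → 6 fragments:
  1998 − 0 = 1998 bp
  2198 − 1998 = 200 bp
  2395 − 2198 = 197 bp
  4397 − 2395 = 2002 bp
  5002 − 4397 = 605 bp
  5535 − 5002 = 533 bp
Sorted largest to smallest: 2002, 1998, 605, 533, 200, 197 bp.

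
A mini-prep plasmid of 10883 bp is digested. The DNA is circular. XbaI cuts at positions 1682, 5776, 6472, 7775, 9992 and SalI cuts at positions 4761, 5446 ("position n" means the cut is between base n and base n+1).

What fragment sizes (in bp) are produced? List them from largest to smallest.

Combined cut positions (sorted): 1682, 4761, 5446, 5776, 6472, 7775, 9992.
Circular molecule, 7 cuts → 7 fragments:
  4761 − 1682 = 3079 bp
  5446 − 4761 = 685 bp
  5776 − 5446 = 330 bp
  6472 − 5776 = 696 bp
  7775 − 6472 = 1303 bp
  9992 − 7775 = 2217 bp
  wrap: 10883 − 9992 + 1682 = 2573 bp
Sorted largest to smallest: 3079, 2573, 2217, 1303, 696, 685, 330 bp.

3079, 2573, 2217, 1303, 696, 685, 330 bp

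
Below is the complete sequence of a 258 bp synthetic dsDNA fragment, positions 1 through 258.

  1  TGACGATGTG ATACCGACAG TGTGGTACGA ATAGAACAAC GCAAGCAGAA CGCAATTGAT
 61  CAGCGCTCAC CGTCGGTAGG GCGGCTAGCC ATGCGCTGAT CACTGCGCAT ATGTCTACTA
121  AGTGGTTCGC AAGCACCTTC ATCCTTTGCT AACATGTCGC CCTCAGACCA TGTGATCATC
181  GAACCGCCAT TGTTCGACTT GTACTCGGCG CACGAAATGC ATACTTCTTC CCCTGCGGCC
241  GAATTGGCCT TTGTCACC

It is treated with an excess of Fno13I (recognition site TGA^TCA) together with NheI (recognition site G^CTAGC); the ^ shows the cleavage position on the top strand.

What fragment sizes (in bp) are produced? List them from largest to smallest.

Fno13I sites (TGATCA) start at positions 57, 97, 173.
Fno13I cuts after base 3 of each site, so after positions 59, 99, 175.
The NheI site (GCTAGC) starts at position 84.
NheI cuts after the first base of each site, so after position 84.
Combined cut positions: 59, 84, 99, 175.
Linear molecule, 4 cuts → 5 fragments:
  1–59 → 59 bp
  60–84 → 25 bp
  85–99 → 15 bp
  100–175 → 76 bp
  176–258 → 83 bp
Sorted largest to smallest: 83, 76, 59, 25, 15 bp.

83, 76, 59, 25, 15 bp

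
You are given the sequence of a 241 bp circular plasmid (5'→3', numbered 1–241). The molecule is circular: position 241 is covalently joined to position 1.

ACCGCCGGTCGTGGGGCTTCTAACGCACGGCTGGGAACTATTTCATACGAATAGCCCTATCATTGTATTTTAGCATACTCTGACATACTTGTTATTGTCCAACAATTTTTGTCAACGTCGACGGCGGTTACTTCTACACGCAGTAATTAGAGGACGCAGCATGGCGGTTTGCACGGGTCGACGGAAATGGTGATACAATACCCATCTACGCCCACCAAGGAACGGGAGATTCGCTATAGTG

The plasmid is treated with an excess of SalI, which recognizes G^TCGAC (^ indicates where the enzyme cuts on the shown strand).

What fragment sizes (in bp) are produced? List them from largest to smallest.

SalI sites (GTCGAC) start at positions 117, 177.
SalI cuts after the first base of each site, so after positions 117, 177.
Circular molecule, 2 cuts → 2 fragments:
  118–177 → 60 bp
  178–241 then 1–117 → 64 + 117 = 181 bp
Sorted largest to smallest: 181, 60 bp.

181, 60 bp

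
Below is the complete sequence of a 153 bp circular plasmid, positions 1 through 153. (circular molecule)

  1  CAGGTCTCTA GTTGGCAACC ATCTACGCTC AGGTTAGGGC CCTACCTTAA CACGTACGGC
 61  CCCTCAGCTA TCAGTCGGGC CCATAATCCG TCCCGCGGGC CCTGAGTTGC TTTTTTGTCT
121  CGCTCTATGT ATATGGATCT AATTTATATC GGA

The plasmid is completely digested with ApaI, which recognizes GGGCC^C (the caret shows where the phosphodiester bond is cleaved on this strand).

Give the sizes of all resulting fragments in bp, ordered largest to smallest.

ApaI sites (GGGCCC) start at positions 37, 77, 97.
ApaI cuts after base 5 of each site (before the last base), so after positions 41, 81, 101.
Circular molecule, 3 cuts → 3 fragments:
  42–81 → 40 bp
  82–101 → 20 bp
  102–153 then 1–41 → 52 + 41 = 93 bp
Sorted largest to smallest: 93, 40, 20 bp.

93, 40, 20 bp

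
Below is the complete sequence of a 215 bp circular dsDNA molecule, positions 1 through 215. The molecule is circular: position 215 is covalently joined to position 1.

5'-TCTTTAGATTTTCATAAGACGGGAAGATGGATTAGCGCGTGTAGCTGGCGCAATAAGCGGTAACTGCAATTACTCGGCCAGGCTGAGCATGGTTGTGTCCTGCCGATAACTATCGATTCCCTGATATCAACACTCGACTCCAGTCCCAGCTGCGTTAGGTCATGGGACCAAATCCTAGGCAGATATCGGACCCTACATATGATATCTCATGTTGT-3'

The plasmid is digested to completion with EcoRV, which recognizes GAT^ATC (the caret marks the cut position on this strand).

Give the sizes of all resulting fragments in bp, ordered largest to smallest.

137, 59, 19 bp

EcoRV sites (GATATC) start at positions 123, 182, 201.
EcoRV cuts after base 3 of each site, so after positions 125, 184, 203.
Circular molecule, 3 cuts → 3 fragments:
  126–184 → 59 bp
  185–203 → 19 bp
  204–215 then 1–125 → 12 + 125 = 137 bp
Sorted largest to smallest: 137, 59, 19 bp.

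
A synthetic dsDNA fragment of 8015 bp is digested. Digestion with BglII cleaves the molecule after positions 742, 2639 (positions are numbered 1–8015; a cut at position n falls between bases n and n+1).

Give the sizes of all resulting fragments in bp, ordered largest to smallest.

Linear molecule, 2 cuts → 3 fragments:
  742 − 0 = 742 bp
  2639 − 742 = 1897 bp
  8015 − 2639 = 5376 bp
Sorted largest to smallest: 5376, 1897, 742 bp.

5376, 1897, 742 bp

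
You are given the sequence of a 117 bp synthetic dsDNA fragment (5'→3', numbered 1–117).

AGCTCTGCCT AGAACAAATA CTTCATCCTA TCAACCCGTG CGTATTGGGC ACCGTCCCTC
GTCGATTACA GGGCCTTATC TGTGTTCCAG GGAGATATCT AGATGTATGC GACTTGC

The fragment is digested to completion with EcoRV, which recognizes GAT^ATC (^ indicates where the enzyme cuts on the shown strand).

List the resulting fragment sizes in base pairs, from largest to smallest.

96, 21 bp

The EcoRV site (GATATC) starts at position 94.
EcoRV cuts after base 3 of each site, so after position 96.
Linear molecule, 1 cut → 2 fragments:
  1–96 → 96 bp
  97–117 → 21 bp
Sorted largest to smallest: 96, 21 bp.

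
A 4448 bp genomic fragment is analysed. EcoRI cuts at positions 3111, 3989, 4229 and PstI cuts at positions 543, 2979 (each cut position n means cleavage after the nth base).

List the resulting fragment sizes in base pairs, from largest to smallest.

2436, 878, 543, 240, 219, 132 bp

Combined cut positions (sorted): 543, 2979, 3111, 3989, 4229.
Linear molecule, 5 cuts → 6 fragments:
  543 − 0 = 543 bp
  2979 − 543 = 2436 bp
  3111 − 2979 = 132 bp
  3989 − 3111 = 878 bp
  4229 − 3989 = 240 bp
  4448 − 4229 = 219 bp
Sorted largest to smallest: 2436, 878, 543, 240, 219, 132 bp.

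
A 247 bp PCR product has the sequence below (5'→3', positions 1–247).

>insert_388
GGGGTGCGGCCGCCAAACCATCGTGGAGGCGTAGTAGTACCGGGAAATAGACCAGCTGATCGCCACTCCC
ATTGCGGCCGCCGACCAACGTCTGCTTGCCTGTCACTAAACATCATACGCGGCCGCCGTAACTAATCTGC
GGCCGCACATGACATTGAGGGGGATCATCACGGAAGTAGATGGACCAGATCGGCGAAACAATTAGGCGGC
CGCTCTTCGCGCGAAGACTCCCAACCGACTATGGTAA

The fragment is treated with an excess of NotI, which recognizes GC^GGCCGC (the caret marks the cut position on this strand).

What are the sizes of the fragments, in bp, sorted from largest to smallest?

68, 67, 45, 40, 20, 7 bp

NotI sites (GCGGCCGC) start at positions 6, 74, 119, 139, 206.
NotI cuts after base 2 of each site, so after positions 7, 75, 120, 140, 207.
Linear molecule, 5 cuts → 6 fragments:
  1–7 → 7 bp
  8–75 → 68 bp
  76–120 → 45 bp
  121–140 → 20 bp
  141–207 → 67 bp
  208–247 → 40 bp
Sorted largest to smallest: 68, 67, 45, 40, 20, 7 bp.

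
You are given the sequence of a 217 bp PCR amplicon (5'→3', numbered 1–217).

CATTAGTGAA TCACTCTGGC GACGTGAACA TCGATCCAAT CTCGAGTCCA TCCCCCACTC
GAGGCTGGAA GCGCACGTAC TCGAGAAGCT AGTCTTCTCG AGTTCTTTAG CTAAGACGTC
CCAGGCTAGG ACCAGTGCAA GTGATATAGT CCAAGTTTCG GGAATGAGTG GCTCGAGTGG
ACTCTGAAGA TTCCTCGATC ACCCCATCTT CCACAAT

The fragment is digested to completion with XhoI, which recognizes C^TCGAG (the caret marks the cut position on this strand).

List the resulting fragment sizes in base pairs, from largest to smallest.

75, 45, 41, 22, 17, 17 bp

XhoI sites (CTCGAG) start at positions 41, 58, 80, 97, 172.
XhoI cuts after the first base of each site, so after positions 41, 58, 80, 97, 172.
Linear molecule, 5 cuts → 6 fragments:
  1–41 → 41 bp
  42–58 → 17 bp
  59–80 → 22 bp
  81–97 → 17 bp
  98–172 → 75 bp
  173–217 → 45 bp
Sorted largest to smallest: 75, 45, 41, 22, 17, 17 bp.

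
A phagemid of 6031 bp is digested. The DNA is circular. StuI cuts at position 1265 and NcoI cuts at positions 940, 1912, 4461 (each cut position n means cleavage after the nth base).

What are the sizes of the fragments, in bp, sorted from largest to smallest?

2549, 2510, 647, 325 bp

Combined cut positions (sorted): 940, 1265, 1912, 4461.
Circular molecule, 4 cuts → 4 fragments:
  1265 − 940 = 325 bp
  1912 − 1265 = 647 bp
  4461 − 1912 = 2549 bp
  wrap: 6031 − 4461 + 940 = 2510 bp
Sorted largest to smallest: 2549, 2510, 647, 325 bp.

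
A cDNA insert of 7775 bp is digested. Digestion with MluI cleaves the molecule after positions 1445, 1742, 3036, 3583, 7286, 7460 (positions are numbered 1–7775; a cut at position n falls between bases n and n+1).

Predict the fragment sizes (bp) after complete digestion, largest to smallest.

3703, 1445, 1294, 547, 315, 297, 174 bp

Linear molecule, 6 cuts → 7 fragments:
  1445 − 0 = 1445 bp
  1742 − 1445 = 297 bp
  3036 − 1742 = 1294 bp
  3583 − 3036 = 547 bp
  7286 − 3583 = 3703 bp
  7460 − 7286 = 174 bp
  7775 − 7460 = 315 bp
Sorted largest to smallest: 3703, 1445, 1294, 547, 315, 297, 174 bp.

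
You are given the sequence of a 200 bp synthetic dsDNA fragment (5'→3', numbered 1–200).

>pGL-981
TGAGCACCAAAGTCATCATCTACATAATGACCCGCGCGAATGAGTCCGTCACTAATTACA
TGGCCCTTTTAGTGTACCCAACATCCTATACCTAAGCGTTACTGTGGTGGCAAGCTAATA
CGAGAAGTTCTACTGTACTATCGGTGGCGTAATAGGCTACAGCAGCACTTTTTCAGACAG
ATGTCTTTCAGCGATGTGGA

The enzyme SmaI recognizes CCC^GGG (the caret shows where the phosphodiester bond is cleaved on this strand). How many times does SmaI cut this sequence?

No occurrence of CCCGGG is present in the sequence.
SmaI does not cut: 0 sites.

0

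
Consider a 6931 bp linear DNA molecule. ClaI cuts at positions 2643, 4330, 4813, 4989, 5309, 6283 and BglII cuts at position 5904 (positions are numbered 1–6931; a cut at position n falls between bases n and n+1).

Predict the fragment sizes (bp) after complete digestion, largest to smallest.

Combined cut positions (sorted): 2643, 4330, 4813, 4989, 5309, 5904, 6283.
Linear molecule, 7 cuts → 8 fragments:
  2643 − 0 = 2643 bp
  4330 − 2643 = 1687 bp
  4813 − 4330 = 483 bp
  4989 − 4813 = 176 bp
  5309 − 4989 = 320 bp
  5904 − 5309 = 595 bp
  6283 − 5904 = 379 bp
  6931 − 6283 = 648 bp
Sorted largest to smallest: 2643, 1687, 648, 595, 483, 379, 320, 176 bp.

2643, 1687, 648, 595, 483, 379, 320, 176 bp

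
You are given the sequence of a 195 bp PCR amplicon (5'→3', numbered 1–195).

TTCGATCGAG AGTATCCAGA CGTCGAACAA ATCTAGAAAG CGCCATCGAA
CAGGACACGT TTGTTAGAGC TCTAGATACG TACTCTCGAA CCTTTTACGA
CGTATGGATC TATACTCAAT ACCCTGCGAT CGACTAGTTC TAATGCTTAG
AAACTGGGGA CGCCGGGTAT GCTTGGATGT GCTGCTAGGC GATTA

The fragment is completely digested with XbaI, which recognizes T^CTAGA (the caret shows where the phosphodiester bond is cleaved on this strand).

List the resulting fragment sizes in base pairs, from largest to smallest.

XbaI sites (TCTAGA) start at positions 32, 71.
XbaI cuts after the first base of each site, so after positions 32, 71.
Linear molecule, 2 cuts → 3 fragments:
  1–32 → 32 bp
  33–71 → 39 bp
  72–195 → 124 bp
Sorted largest to smallest: 124, 39, 32 bp.

124, 39, 32 bp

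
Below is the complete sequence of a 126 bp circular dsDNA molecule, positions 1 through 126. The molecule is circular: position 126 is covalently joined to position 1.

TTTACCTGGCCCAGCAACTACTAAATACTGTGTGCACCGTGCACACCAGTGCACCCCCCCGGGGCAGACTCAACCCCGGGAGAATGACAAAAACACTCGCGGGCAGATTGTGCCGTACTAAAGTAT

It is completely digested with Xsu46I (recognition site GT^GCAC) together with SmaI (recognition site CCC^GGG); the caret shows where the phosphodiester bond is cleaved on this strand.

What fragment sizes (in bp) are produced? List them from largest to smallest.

82, 17, 10, 10, 7 bp

Xsu46I sites (GTGCAC) start at positions 32, 39, 49.
Xsu46I cuts after base 2 of each site, so after positions 33, 40, 50.
SmaI sites (CCCGGG) start at positions 58, 75.
SmaI cuts after base 3 of each site, so after positions 60, 77.
Combined cut positions: 33, 40, 50, 60, 77.
Circular molecule, 5 cuts → 5 fragments:
  34–40 → 7 bp
  41–50 → 10 bp
  51–60 → 10 bp
  61–77 → 17 bp
  78–126 then 1–33 → 49 + 33 = 82 bp
Sorted largest to smallest: 82, 17, 10, 10, 7 bp.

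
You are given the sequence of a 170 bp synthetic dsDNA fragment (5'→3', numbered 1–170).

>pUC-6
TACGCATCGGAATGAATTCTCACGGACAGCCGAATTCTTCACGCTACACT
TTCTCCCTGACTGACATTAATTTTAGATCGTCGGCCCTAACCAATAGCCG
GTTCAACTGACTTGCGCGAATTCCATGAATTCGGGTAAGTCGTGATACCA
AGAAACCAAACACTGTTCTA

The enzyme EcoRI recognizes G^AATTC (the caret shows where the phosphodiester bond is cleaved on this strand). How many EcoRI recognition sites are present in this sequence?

GAATTC occurs starting at positions 14, 32, 118, 127.
EcoRI cuts at 4 sites.

4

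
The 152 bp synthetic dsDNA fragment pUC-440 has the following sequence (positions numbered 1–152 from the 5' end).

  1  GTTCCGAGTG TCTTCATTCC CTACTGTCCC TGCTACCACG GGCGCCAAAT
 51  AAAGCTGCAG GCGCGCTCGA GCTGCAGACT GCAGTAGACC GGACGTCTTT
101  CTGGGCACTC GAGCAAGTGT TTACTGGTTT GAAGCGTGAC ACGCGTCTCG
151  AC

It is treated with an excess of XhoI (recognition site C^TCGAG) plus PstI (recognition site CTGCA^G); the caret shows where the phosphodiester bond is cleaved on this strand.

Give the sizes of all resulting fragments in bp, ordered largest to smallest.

59, 44, 25, 10, 7, 7 bp

XhoI sites (CTCGAG) start at positions 66, 108.
XhoI cuts after the first base of each site, so after positions 66, 108.
PstI sites (CTGCAG) start at positions 55, 72, 79.
PstI cuts after base 5 of each site (before the last base), so after positions 59, 76, 83.
Combined cut positions: 59, 66, 76, 83, 108.
Linear molecule, 5 cuts → 6 fragments:
  1–59 → 59 bp
  60–66 → 7 bp
  67–76 → 10 bp
  77–83 → 7 bp
  84–108 → 25 bp
  109–152 → 44 bp
Sorted largest to smallest: 59, 44, 25, 10, 7, 7 bp.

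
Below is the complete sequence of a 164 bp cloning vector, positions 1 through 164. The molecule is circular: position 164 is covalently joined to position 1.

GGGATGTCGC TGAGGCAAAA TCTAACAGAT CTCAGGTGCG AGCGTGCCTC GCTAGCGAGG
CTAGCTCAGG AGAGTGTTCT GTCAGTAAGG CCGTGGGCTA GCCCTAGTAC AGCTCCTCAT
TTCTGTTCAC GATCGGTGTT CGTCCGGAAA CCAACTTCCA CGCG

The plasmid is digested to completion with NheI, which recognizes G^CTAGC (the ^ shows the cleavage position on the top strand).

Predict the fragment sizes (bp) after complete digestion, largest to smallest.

NheI sites (GCTAGC) start at positions 51, 60, 97.
NheI cuts after the first base of each site, so after positions 51, 60, 97.
Circular molecule, 3 cuts → 3 fragments:
  52–60 → 9 bp
  61–97 → 37 bp
  98–164 then 1–51 → 67 + 51 = 118 bp
Sorted largest to smallest: 118, 37, 9 bp.

118, 37, 9 bp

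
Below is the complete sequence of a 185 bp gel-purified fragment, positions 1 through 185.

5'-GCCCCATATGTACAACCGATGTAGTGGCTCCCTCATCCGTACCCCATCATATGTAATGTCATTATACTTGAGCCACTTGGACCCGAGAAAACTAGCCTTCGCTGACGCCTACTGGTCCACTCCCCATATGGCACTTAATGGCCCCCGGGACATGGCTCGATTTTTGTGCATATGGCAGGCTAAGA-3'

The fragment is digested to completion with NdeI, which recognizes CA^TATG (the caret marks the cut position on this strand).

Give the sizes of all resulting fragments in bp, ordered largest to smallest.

NdeI sites (CATATG) start at positions 5, 48, 125, 169.
NdeI cuts after base 2 of each site, so after positions 6, 49, 126, 170.
Linear molecule, 4 cuts → 5 fragments:
  1–6 → 6 bp
  7–49 → 43 bp
  50–126 → 77 bp
  127–170 → 44 bp
  171–185 → 15 bp
Sorted largest to smallest: 77, 44, 43, 15, 6 bp.

77, 44, 43, 15, 6 bp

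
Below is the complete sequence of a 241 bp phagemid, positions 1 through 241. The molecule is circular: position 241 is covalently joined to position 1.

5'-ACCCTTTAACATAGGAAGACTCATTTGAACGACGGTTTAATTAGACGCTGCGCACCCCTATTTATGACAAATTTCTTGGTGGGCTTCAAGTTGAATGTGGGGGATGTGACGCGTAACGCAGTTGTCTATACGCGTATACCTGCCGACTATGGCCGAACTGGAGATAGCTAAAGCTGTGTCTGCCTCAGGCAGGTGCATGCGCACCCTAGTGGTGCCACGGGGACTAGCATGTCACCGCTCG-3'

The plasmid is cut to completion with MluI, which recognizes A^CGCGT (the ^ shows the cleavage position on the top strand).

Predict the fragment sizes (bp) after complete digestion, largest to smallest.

MluI sites (ACGCGT) start at positions 109, 130.
MluI cuts after the first base of each site, so after positions 109, 130.
Circular molecule, 2 cuts → 2 fragments:
  110–130 → 21 bp
  131–241 then 1–109 → 111 + 109 = 220 bp
Sorted largest to smallest: 220, 21 bp.

220, 21 bp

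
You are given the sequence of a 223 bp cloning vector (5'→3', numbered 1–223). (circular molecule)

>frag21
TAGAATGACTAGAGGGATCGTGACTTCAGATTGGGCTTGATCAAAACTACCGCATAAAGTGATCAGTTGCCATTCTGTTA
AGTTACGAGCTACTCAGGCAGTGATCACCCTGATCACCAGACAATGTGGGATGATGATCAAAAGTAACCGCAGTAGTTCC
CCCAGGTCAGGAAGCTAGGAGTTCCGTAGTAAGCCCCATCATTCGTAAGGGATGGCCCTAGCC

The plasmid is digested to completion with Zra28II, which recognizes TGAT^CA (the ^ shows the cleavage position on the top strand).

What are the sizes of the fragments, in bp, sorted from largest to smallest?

126, 42, 24, 22, 9 bp

Zra28II sites (TGATCA) start at positions 38, 60, 102, 111, 135.
Zra28II cuts after base 4 of each site, so after positions 41, 63, 105, 114, 138.
Circular molecule, 5 cuts → 5 fragments:
  42–63 → 22 bp
  64–105 → 42 bp
  106–114 → 9 bp
  115–138 → 24 bp
  139–223 then 1–41 → 85 + 41 = 126 bp
Sorted largest to smallest: 126, 42, 24, 22, 9 bp.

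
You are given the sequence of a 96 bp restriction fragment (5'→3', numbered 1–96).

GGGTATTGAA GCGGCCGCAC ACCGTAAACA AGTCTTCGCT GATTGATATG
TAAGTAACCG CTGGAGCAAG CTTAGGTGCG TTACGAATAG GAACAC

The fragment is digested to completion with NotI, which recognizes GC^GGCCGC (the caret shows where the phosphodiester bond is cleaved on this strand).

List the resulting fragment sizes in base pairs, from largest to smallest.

84, 12 bp

The NotI site (GCGGCCGC) starts at position 11.
NotI cuts after base 2 of each site, so after position 12.
Linear molecule, 1 cut → 2 fragments:
  1–12 → 12 bp
  13–96 → 84 bp
Sorted largest to smallest: 84, 12 bp.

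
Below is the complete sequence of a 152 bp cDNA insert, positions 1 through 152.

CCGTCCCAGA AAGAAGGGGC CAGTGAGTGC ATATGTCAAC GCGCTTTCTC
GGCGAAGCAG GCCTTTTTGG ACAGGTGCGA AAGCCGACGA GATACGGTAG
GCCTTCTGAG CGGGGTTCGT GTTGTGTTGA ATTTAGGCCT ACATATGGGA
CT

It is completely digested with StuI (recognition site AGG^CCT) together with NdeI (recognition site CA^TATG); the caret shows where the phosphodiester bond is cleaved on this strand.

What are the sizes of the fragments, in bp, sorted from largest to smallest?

StuI sites (AGGCCT) start at positions 59, 99, 135.
StuI cuts after base 3 of each site, so after positions 61, 101, 137.
NdeI sites (CATATG) start at positions 30, 142.
NdeI cuts after base 2 of each site, so after positions 31, 143.
Combined cut positions: 31, 61, 101, 137, 143.
Linear molecule, 5 cuts → 6 fragments:
  1–31 → 31 bp
  32–61 → 30 bp
  62–101 → 40 bp
  102–137 → 36 bp
  138–143 → 6 bp
  144–152 → 9 bp
Sorted largest to smallest: 40, 36, 31, 30, 9, 6 bp.

40, 36, 31, 30, 9, 6 bp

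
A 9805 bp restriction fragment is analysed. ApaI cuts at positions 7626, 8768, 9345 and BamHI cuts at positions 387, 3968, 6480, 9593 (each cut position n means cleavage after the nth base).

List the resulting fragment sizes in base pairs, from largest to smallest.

Combined cut positions (sorted): 387, 3968, 6480, 7626, 8768, 9345, 9593.
Linear molecule, 7 cuts → 8 fragments:
  387 − 0 = 387 bp
  3968 − 387 = 3581 bp
  6480 − 3968 = 2512 bp
  7626 − 6480 = 1146 bp
  8768 − 7626 = 1142 bp
  9345 − 8768 = 577 bp
  9593 − 9345 = 248 bp
  9805 − 9593 = 212 bp
Sorted largest to smallest: 3581, 2512, 1146, 1142, 577, 387, 248, 212 bp.

3581, 2512, 1146, 1142, 577, 387, 248, 212 bp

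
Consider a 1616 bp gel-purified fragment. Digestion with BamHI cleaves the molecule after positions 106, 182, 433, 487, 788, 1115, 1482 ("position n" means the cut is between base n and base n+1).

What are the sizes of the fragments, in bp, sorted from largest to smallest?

367, 327, 301, 251, 134, 106, 76, 54 bp

Linear molecule, 7 cuts → 8 fragments:
  106 − 0 = 106 bp
  182 − 106 = 76 bp
  433 − 182 = 251 bp
  487 − 433 = 54 bp
  788 − 487 = 301 bp
  1115 − 788 = 327 bp
  1482 − 1115 = 367 bp
  1616 − 1482 = 134 bp
Sorted largest to smallest: 367, 327, 301, 251, 134, 106, 76, 54 bp.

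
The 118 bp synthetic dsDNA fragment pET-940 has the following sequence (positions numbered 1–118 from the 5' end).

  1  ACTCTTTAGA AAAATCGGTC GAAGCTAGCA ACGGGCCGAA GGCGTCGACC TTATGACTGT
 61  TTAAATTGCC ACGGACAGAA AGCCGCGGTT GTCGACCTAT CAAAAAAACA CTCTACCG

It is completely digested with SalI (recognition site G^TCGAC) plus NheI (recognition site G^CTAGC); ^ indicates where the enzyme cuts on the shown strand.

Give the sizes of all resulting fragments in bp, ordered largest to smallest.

SalI sites (GTCGAC) start at positions 44, 91.
SalI cuts after the first base of each site, so after positions 44, 91.
The NheI site (GCTAGC) starts at position 24.
NheI cuts after the first base of each site, so after position 24.
Combined cut positions: 24, 44, 91.
Linear molecule, 3 cuts → 4 fragments:
  1–24 → 24 bp
  25–44 → 20 bp
  45–91 → 47 bp
  92–118 → 27 bp
Sorted largest to smallest: 47, 27, 24, 20 bp.

47, 27, 24, 20 bp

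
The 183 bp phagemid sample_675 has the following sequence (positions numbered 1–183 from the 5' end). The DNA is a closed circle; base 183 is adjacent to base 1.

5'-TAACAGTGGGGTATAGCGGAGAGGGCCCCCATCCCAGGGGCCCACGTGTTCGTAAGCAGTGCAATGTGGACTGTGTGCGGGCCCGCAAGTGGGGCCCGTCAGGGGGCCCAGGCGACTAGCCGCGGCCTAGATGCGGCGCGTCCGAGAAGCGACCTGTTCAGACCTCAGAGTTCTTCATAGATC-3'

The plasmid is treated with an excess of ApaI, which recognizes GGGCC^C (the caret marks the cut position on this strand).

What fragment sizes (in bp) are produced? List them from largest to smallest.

102, 41, 15, 13, 12 bp

ApaI sites (GGGCCC) start at positions 23, 38, 79, 92, 104.
ApaI cuts after base 5 of each site (before the last base), so after positions 27, 42, 83, 96, 108.
Circular molecule, 5 cuts → 5 fragments:
  28–42 → 15 bp
  43–83 → 41 bp
  84–96 → 13 bp
  97–108 → 12 bp
  109–183 then 1–27 → 75 + 27 = 102 bp
Sorted largest to smallest: 102, 41, 15, 13, 12 bp.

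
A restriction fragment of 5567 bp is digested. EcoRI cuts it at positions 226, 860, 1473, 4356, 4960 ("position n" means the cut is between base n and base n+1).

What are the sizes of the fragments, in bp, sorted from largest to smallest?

2883, 634, 613, 607, 604, 226 bp

Linear molecule, 5 cuts → 6 fragments:
  226 − 0 = 226 bp
  860 − 226 = 634 bp
  1473 − 860 = 613 bp
  4356 − 1473 = 2883 bp
  4960 − 4356 = 604 bp
  5567 − 4960 = 607 bp
Sorted largest to smallest: 2883, 634, 613, 607, 604, 226 bp.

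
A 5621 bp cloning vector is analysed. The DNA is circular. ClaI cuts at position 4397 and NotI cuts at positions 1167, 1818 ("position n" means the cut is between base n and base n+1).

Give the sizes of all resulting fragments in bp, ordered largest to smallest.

2579, 2391, 651 bp

Combined cut positions (sorted): 1167, 1818, 4397.
Circular molecule, 3 cuts → 3 fragments:
  1818 − 1167 = 651 bp
  4397 − 1818 = 2579 bp
  wrap: 5621 − 4397 + 1167 = 2391 bp
Sorted largest to smallest: 2579, 2391, 651 bp.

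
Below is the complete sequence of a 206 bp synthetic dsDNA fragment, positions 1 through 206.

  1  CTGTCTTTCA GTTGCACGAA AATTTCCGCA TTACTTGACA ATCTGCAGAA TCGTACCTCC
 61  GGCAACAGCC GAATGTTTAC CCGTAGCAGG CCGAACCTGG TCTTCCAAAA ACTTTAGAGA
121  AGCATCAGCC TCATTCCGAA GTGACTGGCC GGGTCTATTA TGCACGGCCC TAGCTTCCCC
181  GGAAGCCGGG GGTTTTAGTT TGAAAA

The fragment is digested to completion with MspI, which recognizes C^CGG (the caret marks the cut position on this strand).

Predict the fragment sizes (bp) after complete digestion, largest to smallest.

90, 59, 30, 20, 7 bp

MspI sites (CCGG) start at positions 59, 149, 179, 186.
MspI cuts after the first base of each site, so after positions 59, 149, 179, 186.
Linear molecule, 4 cuts → 5 fragments:
  1–59 → 59 bp
  60–149 → 90 bp
  150–179 → 30 bp
  180–186 → 7 bp
  187–206 → 20 bp
Sorted largest to smallest: 90, 59, 30, 20, 7 bp.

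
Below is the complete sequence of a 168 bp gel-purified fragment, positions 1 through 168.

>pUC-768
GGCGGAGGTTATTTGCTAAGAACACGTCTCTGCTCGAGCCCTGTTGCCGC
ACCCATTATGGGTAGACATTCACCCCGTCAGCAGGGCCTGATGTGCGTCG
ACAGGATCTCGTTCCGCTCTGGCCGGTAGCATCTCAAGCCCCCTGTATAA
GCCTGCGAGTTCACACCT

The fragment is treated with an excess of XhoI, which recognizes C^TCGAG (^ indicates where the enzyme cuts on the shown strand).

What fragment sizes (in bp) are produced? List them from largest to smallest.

135, 33 bp

The XhoI site (CTCGAG) starts at position 33.
XhoI cuts after the first base of each site, so after position 33.
Linear molecule, 1 cut → 2 fragments:
  1–33 → 33 bp
  34–168 → 135 bp
Sorted largest to smallest: 135, 33 bp.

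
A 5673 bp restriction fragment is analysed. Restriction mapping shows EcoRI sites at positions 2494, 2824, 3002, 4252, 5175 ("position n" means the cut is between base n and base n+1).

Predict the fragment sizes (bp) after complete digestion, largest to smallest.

Linear molecule, 5 cuts → 6 fragments:
  2494 − 0 = 2494 bp
  2824 − 2494 = 330 bp
  3002 − 2824 = 178 bp
  4252 − 3002 = 1250 bp
  5175 − 4252 = 923 bp
  5673 − 5175 = 498 bp
Sorted largest to smallest: 2494, 1250, 923, 498, 330, 178 bp.

2494, 1250, 923, 498, 330, 178 bp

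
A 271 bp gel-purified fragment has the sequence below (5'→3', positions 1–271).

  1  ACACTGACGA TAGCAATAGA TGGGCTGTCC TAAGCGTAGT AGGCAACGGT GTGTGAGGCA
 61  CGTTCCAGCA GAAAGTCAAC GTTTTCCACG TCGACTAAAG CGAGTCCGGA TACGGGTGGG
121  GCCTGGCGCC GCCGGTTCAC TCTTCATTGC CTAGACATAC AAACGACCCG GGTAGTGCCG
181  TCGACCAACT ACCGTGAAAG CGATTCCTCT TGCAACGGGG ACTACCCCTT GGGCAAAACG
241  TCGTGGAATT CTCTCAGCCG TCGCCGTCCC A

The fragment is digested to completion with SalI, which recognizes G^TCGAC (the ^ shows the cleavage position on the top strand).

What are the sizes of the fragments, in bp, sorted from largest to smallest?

SalI sites (GTCGAC) start at positions 90, 180.
SalI cuts after the first base of each site, so after positions 90, 180.
Linear molecule, 2 cuts → 3 fragments:
  1–90 → 90 bp
  91–180 → 90 bp
  181–271 → 91 bp
Sorted largest to smallest: 91, 90, 90 bp.

91, 90, 90 bp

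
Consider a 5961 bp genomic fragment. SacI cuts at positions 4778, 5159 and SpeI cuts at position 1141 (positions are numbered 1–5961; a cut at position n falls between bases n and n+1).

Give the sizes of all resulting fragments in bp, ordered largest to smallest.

Combined cut positions (sorted): 1141, 4778, 5159.
Linear molecule, 3 cuts → 4 fragments:
  1141 − 0 = 1141 bp
  4778 − 1141 = 3637 bp
  5159 − 4778 = 381 bp
  5961 − 5159 = 802 bp
Sorted largest to smallest: 3637, 1141, 802, 381 bp.

3637, 1141, 802, 381 bp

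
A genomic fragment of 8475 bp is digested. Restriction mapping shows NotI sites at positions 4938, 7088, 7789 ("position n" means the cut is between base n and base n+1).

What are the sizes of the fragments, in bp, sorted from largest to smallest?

Linear molecule, 3 cuts → 4 fragments:
  4938 − 0 = 4938 bp
  7088 − 4938 = 2150 bp
  7789 − 7088 = 701 bp
  8475 − 7789 = 686 bp
Sorted largest to smallest: 4938, 2150, 701, 686 bp.

4938, 2150, 701, 686 bp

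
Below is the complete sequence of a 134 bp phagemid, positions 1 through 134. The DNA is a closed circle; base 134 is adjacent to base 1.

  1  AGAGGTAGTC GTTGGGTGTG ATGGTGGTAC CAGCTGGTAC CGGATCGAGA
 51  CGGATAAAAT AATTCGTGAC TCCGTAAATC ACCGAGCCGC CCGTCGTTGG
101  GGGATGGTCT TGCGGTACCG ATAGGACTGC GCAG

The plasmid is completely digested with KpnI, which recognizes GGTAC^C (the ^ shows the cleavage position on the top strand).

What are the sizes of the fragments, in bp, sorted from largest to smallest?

78, 46, 10 bp

KpnI sites (GGTACC) start at positions 26, 36, 114.
KpnI cuts after base 5 of each site (before the last base), so after positions 30, 40, 118.
Circular molecule, 3 cuts → 3 fragments:
  31–40 → 10 bp
  41–118 → 78 bp
  119–134 then 1–30 → 16 + 30 = 46 bp
Sorted largest to smallest: 78, 46, 10 bp.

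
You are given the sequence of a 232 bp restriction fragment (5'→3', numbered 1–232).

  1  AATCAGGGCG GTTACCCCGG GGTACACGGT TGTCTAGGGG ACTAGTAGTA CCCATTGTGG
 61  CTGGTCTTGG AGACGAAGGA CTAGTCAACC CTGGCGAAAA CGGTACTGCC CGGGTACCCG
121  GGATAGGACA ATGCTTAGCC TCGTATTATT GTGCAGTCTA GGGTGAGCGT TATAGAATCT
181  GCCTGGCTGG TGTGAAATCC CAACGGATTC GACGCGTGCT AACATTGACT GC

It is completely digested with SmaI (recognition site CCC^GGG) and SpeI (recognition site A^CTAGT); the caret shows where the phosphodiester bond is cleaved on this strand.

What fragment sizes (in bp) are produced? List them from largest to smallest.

SmaI sites (CCCGGG) start at positions 16, 109, 117.
SmaI cuts after base 3 of each site, so after positions 18, 111, 119.
SpeI sites (ACTAGT) start at positions 41, 80.
SpeI cuts after the first base of each site, so after positions 41, 80.
Combined cut positions: 18, 41, 80, 111, 119.
Linear molecule, 5 cuts → 6 fragments:
  1–18 → 18 bp
  19–41 → 23 bp
  42–80 → 39 bp
  81–111 → 31 bp
  112–119 → 8 bp
  120–232 → 113 bp
Sorted largest to smallest: 113, 39, 31, 23, 18, 8 bp.

113, 39, 31, 23, 18, 8 bp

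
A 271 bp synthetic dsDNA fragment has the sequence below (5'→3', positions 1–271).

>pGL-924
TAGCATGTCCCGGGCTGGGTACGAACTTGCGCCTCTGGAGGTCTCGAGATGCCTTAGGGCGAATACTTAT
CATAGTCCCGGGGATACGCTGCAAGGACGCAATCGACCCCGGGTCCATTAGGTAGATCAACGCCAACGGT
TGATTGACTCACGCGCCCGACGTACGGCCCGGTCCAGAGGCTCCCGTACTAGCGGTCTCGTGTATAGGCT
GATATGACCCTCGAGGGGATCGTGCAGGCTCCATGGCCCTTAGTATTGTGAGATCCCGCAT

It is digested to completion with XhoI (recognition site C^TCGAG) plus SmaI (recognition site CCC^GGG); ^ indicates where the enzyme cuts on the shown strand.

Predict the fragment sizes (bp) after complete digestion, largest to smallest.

XhoI sites (CTCGAG) start at positions 43, 220.
XhoI cuts after the first base of each site, so after positions 43, 220.
SmaI sites (CCCGGG) start at positions 9, 77, 108.
SmaI cuts after base 3 of each site, so after positions 11, 79, 110.
Combined cut positions: 11, 43, 79, 110, 220.
Linear molecule, 5 cuts → 6 fragments:
  1–11 → 11 bp
  12–43 → 32 bp
  44–79 → 36 bp
  80–110 → 31 bp
  111–220 → 110 bp
  221–271 → 51 bp
Sorted largest to smallest: 110, 51, 36, 32, 31, 11 bp.

110, 51, 36, 32, 31, 11 bp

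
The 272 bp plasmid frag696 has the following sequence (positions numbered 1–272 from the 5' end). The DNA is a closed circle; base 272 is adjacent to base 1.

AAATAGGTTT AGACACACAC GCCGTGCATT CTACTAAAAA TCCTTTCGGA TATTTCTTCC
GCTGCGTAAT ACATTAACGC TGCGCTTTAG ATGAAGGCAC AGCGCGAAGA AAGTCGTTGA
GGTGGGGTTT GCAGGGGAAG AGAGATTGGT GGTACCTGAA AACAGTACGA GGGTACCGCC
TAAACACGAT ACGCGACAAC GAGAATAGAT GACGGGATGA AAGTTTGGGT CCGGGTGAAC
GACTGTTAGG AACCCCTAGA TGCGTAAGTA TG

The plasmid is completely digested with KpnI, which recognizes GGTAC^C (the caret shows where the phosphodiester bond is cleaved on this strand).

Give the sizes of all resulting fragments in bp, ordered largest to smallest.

KpnI sites (GGTACC) start at positions 151, 172.
KpnI cuts after base 5 of each site (before the last base), so after positions 155, 176.
Circular molecule, 2 cuts → 2 fragments:
  156–176 → 21 bp
  177–272 then 1–155 → 96 + 155 = 251 bp
Sorted largest to smallest: 251, 21 bp.

251, 21 bp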